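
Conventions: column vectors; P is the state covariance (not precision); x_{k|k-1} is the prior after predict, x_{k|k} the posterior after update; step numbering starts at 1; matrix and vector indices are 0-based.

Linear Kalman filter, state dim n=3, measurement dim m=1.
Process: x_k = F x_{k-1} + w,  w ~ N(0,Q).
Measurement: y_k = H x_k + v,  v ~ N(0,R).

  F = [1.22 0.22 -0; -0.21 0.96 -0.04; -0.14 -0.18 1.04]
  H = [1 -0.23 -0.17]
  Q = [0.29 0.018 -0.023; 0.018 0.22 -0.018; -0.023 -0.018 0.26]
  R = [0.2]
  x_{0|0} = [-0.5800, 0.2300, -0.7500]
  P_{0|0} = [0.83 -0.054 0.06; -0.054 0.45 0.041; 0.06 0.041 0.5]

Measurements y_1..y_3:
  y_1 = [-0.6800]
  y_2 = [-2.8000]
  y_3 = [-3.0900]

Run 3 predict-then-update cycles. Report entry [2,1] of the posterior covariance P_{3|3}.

step 1: x^-=[-0.6570, 0.3726, -0.7402]  P^-=[1.5182 -0.1636 -0.0836; -0.1636 0.6918 -0.0585; -0.0836 -0.0585 0.7961]  S=[1.8769]  K=[0.8365; -0.1667; -0.1095]  nu=[-0.0631]  x^+=[-0.7098, 0.3831, -0.7333]  P^+=[0.2049 0.0980 0.0883; 0.0980 0.6396 -0.0927; 0.0883 -0.0927 0.7736]
step 2: x^-=[-0.7817, 0.5462, -0.7322]  P^-=[0.6785 0.2074 -0.0170; 0.2074 0.7888 -0.2762; -0.0170 -0.2762 1.1354]  S=[0.8418]  K=[0.7527; 0.0866; -0.1741]  nu=[-2.0172]  x^+=[-2.3001, 0.3715, -0.3811]  P^+=[0.2015 0.1525 0.0933; 0.1525 0.7825 -0.2635; 0.0933 -0.2635 1.1099]
step 3: x^-=[-2.7244, 0.8549, -0.1412]  P^-=[0.7096 0.3010 -0.0685; 0.3010 0.9121 -0.4930; -0.0685 -0.4930 1.5690]  S=[0.8495]  K=[0.7676; 0.2060; -0.2612]  nu=[-0.1930]  x^+=[-2.8725, 0.8152, -0.0908]  P^+=[0.2091 0.1667 0.1018; 0.1667 0.8761 -0.4473; 0.1018 -0.4473 1.5110]

P_post[2,1] = -0.4473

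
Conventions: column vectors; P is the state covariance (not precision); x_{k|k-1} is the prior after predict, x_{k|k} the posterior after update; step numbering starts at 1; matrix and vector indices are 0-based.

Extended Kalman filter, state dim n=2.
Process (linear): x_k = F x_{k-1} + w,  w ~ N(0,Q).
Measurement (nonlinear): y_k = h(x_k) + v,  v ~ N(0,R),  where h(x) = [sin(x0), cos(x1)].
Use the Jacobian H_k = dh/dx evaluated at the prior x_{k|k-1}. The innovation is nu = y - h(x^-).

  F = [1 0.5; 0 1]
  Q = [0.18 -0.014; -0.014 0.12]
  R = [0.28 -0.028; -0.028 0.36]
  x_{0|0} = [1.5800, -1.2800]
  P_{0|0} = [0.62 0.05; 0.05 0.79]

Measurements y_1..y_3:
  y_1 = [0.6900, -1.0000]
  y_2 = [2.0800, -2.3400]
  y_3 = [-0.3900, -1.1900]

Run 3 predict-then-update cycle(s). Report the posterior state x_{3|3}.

step 1: x^-=[0.9400, -1.2800]  P^-=[1.0475 0.4310; 0.4310 0.9100]  H_jac=[0.5898 0.0000; 0.0000 0.9580]  S=[0.6444 0.2155; 0.2155 1.1952]  K=[0.8973 0.1837; 0.1602 0.7005]  nu=[-0.1176, -1.2867]  x^+=[0.5982, -2.2002]  P^+=[0.4173 0.0428; 0.0428 0.2586]
step 2: x^-=[-0.5019, -2.2002]  P^-=[0.7047 0.1581; 0.1581 0.3786]  H_jac=[0.8767 0.0000; 0.0000 0.8084]  S=[0.8216 0.0840; 0.0840 0.6074]  K=[0.7409 0.1079; 0.1188 0.4874]  nu=[2.5611, -1.7513]  x^+=[1.2067, -2.7495]  P^+=[0.2332 0.0224; 0.0224 0.2129]
step 3: x^-=[-0.1681, -2.7495]  P^-=[0.4888 0.1149; 0.1149 0.3329]  H_jac=[0.9859 0.0000; 0.0000 0.3821]  S=[0.7551 0.0153; 0.0153 0.4086]  K=[0.6365 0.0836; 0.1438 0.3060]  nu=[-0.2227, -0.2659]  x^+=[-0.3321, -2.8629]  P^+=[0.1784 0.0321; 0.0321 0.2777]

x_post = [-0.3321, -2.8629]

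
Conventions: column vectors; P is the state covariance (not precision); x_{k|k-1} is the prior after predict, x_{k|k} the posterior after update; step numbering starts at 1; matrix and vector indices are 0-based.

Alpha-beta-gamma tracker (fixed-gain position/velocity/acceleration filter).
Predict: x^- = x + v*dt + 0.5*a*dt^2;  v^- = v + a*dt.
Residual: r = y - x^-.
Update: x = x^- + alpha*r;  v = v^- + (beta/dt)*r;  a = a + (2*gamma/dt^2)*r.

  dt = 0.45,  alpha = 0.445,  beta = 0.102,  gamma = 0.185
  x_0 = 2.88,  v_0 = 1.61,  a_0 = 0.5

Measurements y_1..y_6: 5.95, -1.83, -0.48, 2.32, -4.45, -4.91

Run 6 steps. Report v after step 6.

v_post = -15.4305

step 1: x_pred=3.6551  r=2.2949  x^+=4.6763  v^+=2.3552  a^+=4.6931
step 2: x_pred=6.2113  r=-8.0413  x^+=2.6329  v^+=2.6444  a^+=-9.9997
step 3: x_pred=2.8104  r=-3.2904  x^+=1.3462  v^+=-2.6013  a^+=-16.0119
step 4: x_pred=-1.4456  r=3.7656  x^+=0.2301  v^+=-8.9532  a^+=-9.1315
step 5: x_pred=-4.7234  r=0.2734  x^+=-4.6017  v^+=-13.0004  a^+=-8.6320
step 6: x_pred=-11.3259  r=6.4159  x^+=-8.4708  v^+=-15.4305  a^+=3.0909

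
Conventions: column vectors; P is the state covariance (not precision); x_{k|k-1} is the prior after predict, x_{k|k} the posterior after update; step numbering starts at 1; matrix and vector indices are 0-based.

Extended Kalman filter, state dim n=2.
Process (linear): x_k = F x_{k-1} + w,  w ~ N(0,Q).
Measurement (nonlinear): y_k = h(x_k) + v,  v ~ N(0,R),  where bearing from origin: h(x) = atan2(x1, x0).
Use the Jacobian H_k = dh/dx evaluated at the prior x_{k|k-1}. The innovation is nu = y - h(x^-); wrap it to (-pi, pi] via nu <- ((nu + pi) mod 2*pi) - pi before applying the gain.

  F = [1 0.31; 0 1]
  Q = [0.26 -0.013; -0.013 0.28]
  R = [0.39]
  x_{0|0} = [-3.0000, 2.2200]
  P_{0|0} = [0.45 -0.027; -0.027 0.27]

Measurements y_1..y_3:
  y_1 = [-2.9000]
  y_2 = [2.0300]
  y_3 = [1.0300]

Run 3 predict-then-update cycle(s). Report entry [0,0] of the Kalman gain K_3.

K[0,0] = -0.7483

step 1: x^-=[-2.3118, 2.2200]  P^-=[0.7192 0.0437; 0.0437 0.5500]  H_jac=[-0.2161 -0.2250]  S=[0.4557]  K=[-0.3627; -0.2923]  nu=[1.0067]  x^+=[-2.6769, 1.9257]  P^+=[0.6593 -0.0046; -0.0046 0.5111]
step 2: x^-=[-2.0799, 1.9257]  P^-=[0.9655 0.1408; 0.1408 0.7911]  H_jac=[-0.2397 -0.2589]  S=[0.5160]  K=[-0.5192; -0.4623]  nu=[-0.3647]  x^+=[-1.8906, 2.0943]  P^+=[0.8265 0.0170; 0.0170 0.6808]
step 3: x^-=[-1.2414, 2.0943]  P^-=[1.1624 0.2150; 0.2150 0.9608]  H_jac=[-0.3533 -0.2094]  S=[0.6091]  K=[-0.7483; -0.4551]  nu=[-1.0759]  x^+=[-0.4363, 2.5839]  P^+=[0.8214 0.0076; 0.0076 0.8346]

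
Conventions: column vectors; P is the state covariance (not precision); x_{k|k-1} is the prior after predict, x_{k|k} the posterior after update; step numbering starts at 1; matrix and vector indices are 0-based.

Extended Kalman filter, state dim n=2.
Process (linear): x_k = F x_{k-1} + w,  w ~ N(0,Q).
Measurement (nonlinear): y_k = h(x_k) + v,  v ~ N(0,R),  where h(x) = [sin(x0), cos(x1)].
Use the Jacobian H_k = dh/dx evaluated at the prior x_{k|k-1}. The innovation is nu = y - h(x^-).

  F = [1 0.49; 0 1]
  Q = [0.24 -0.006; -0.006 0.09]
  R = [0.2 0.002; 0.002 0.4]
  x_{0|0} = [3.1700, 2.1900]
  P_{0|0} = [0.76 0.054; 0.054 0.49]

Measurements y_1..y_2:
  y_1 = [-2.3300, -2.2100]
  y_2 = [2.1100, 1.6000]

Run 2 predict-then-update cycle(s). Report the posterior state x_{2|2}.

step 1: x^-=[4.2431, 2.1900]  P^-=[1.1706 0.2881; 0.2881 0.5800]  H_jac=[-0.4523 0.0000; 0.0000 -0.8143]  S=[0.4394 0.1081; 0.1081 0.7846]  K=[-1.1709 -0.1377; -0.1536 -0.5808]  nu=[-1.4381, -1.6296]  x^+=[6.1513, 3.3574]  P^+=[0.5184 0.0705; 0.0705 0.2857]
step 2: x^-=[7.7965, 3.3574]  P^-=[0.8961 0.2045; 0.2045 0.3757]  H_jac=[0.0575 0.0000; 0.0000 0.2141]  S=[0.2030 0.0045; 0.0045 0.4172]  K=[0.2515 0.1022; 0.0536 0.1922]  nu=[1.1117, 2.5768]  x^+=[8.3395, 3.9124]  P^+=[0.8787 0.1933; 0.1933 0.3596]

x_post = [8.3395, 3.9124]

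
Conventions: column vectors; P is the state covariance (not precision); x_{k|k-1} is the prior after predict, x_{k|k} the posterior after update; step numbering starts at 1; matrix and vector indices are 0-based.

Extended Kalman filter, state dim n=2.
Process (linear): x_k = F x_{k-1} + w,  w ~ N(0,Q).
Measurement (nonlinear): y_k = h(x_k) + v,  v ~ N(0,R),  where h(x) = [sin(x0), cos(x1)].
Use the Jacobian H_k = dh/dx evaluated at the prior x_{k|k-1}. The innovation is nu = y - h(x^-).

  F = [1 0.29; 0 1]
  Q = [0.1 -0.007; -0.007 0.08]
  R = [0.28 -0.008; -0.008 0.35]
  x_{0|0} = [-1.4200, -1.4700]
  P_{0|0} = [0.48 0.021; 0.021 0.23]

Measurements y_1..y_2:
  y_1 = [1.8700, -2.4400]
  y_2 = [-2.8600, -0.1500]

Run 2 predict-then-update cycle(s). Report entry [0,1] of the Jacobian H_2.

H_jac[0,1] = 0.0000

step 1: x^-=[-1.8463, -1.4700]  P^-=[0.6115 0.0807; 0.0807 0.3100]  H_jac=[-0.2720 0.0000; 0.0000 0.9949]  S=[0.3253 -0.0298; -0.0298 0.6569]  K=[-0.5023 0.0994; -0.0245 0.4684]  nu=[2.8323, -2.5406]  x^+=[-3.5216, -2.7296]  P^+=[0.5200 0.0390; 0.0390 0.1650]
step 2: x^-=[-4.3132, -2.7296]  P^-=[0.6565 0.0799; 0.0799 0.2450]  H_jac=[-0.3887 0.0000; 0.0000 0.4005]  S=[0.3792 -0.0204; -0.0204 0.3893]  K=[-0.6704 0.0470; -0.0685 0.2484]  nu=[-3.7814, 0.7663]  x^+=[-1.7422, -2.2803]  P^+=[0.4839 0.0544; 0.0544 0.2185]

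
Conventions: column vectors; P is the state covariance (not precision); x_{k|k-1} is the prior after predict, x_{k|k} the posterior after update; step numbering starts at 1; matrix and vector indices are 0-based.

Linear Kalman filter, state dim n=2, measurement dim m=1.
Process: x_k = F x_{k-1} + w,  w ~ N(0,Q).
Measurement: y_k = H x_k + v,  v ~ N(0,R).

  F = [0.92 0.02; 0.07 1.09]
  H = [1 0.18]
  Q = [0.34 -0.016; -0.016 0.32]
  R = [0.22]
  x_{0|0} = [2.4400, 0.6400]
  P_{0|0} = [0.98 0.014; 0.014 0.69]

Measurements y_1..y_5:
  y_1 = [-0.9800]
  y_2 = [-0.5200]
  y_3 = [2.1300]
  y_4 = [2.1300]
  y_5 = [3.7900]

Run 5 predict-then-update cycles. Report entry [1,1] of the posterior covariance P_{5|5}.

P_post[1,1] = 3.3643

step 1: x^-=[2.2576, 0.8684]  P^-=[1.1703 0.0762; 0.0762 1.1467]  S=[1.4549]  K=[0.8138; 0.1943]  nu=[-3.3939]  x^+=[-0.5044, 0.2091]  P^+=[0.2067 -0.1538; -0.1538 1.0918]
step 2: x^-=[-0.4599, 0.1926]  P^-=[0.5097 -0.1333; -0.1333 1.5947]  S=[0.7334]  K=[0.6623; 0.2096]  nu=[-0.0948]  x^+=[-0.5227, 0.1727]  P^+=[0.1880 -0.2351; -0.2351 1.5625]
step 3: x^-=[-0.4774, 0.1517]  P^-=[0.4911 -0.2060; -0.2060 2.1415]  S=[0.7064]  K=[0.6428; 0.2541]  nu=[2.5801]  x^+=[1.1811, 0.8074]  P^+=[0.1993 -0.3213; -0.3213 2.0958]
step 4: x^-=[1.1028, 0.9627]  P^-=[0.4977 -0.2802; -0.2802 2.7620]  S=[0.7063]  K=[0.6332; 0.3072]  nu=[0.8540]  x^+=[1.6435, 1.2251]  P^+=[0.2145 -0.4176; -0.4176 2.6953]
step 5: x^-=[1.5365, 1.4504]  P^-=[0.5072 -0.3628; -0.3628 3.4597]  S=[0.7087]  K=[0.6236; 0.3668]  nu=[1.9924]  x^+=[2.7789, 2.1812]  P^+=[0.2317 -0.5249; -0.5249 3.3643]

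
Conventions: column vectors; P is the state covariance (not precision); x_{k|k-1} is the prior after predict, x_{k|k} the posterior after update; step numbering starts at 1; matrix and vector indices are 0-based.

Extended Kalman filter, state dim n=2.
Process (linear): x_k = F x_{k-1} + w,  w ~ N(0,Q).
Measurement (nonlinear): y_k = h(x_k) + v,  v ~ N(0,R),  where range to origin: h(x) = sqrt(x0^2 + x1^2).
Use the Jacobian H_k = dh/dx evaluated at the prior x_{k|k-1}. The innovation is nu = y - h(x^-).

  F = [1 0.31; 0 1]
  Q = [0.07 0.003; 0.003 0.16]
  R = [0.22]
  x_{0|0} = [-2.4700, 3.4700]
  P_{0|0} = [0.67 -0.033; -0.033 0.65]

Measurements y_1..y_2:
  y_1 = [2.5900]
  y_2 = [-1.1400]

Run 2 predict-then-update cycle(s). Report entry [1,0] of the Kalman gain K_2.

step 1: x^-=[-1.3943, 3.4700]  P^-=[0.7820 0.1715; 0.1715 0.8100]  H_jac=[-0.3728 0.9279]  S=[0.9074]  K=[-0.1459; 0.7578]  nu=[-1.1496]  x^+=[-1.2265, 2.5988]  P^+=[0.7627 0.2719; 0.2719 0.2889]
step 2: x^-=[-0.4209, 2.5988]  P^-=[1.0290 0.3644; 0.3644 0.4489]  H_jac=[-0.1599 0.9871]  S=[0.5687]  K=[0.3433; 0.6767]  nu=[-3.7727]  x^+=[-1.7159, 0.0457]  P^+=[0.9620 0.2323; 0.2323 0.1884]

K[1,0] = 0.6767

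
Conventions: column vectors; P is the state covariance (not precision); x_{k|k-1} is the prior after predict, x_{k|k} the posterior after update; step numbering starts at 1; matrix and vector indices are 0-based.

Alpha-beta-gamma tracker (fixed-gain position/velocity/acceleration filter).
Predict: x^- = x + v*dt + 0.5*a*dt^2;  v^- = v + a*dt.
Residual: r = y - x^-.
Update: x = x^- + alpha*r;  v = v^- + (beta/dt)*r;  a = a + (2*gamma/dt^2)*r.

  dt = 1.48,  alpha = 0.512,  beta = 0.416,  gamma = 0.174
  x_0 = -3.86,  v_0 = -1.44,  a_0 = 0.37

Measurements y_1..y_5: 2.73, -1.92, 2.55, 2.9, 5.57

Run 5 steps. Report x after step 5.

x_post = 7.1775

step 1: x_pred=-5.5860  r=8.3160  x^+=-1.3282  v^+=1.4451  a^+=1.6912
step 2: x_pred=2.6627  r=-4.5827  x^+=0.3164  v^+=2.6599  a^+=0.9631
step 3: x_pred=5.3079  r=-2.7579  x^+=3.8958  v^+=3.3102  a^+=0.5250
step 4: x_pred=9.3698  r=-6.4698  x^+=6.0573  v^+=2.2686  a^+=-0.5029
step 5: x_pred=8.8640  r=-3.2940  x^+=7.1775  v^+=0.5984  a^+=-1.0263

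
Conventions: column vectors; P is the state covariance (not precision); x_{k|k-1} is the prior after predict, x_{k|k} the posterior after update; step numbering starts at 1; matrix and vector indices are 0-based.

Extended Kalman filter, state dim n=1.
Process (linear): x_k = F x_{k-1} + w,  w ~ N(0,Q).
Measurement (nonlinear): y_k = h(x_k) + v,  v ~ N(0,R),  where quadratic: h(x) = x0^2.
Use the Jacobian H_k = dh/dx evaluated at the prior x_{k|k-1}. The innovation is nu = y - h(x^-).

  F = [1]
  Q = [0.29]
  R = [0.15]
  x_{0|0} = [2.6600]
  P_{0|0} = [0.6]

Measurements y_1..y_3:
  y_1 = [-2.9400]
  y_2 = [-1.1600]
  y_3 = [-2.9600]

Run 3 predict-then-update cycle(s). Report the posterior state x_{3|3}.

x_post = [1.5326]

step 1: x^-=[2.6600]  P^-=[0.8900]  H_jac=[5.3200]  S=[25.3391]  K=[0.1869]  nu=[-10.0156]  x^+=[0.7885]  P^+=[0.0053]
step 2: x^-=[0.7885]  P^-=[0.2953]  H_jac=[1.5770]  S=[0.8843]  K=[0.5265]  nu=[-1.7818]  x^+=[-0.1497]  P^+=[0.0501]
step 3: x^-=[-0.1497]  P^-=[0.3401]  H_jac=[-0.2993]  S=[0.1805]  K=[-0.5641]  nu=[-2.9824]  x^+=[1.5326]  P^+=[0.2827]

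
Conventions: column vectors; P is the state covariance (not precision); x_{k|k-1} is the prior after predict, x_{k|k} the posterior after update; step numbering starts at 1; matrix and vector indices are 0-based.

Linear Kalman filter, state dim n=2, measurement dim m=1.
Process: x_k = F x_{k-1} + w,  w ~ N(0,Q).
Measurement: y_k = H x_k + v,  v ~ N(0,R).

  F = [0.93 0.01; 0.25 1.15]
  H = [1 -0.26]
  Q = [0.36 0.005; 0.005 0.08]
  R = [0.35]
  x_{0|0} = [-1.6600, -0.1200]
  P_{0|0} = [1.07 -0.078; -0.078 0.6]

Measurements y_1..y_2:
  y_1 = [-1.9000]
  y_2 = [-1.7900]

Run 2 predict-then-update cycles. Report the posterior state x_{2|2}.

step 1: x^-=[-1.5450, -0.5530]  P^-=[1.2841 0.1771; 0.1771 0.8955]  S=[1.6025]  K=[0.7725; -0.0348]  nu=[-0.4988]  x^+=[-1.9303, -0.5356]  P^+=[0.3276 0.2201; 0.2201 0.8936]
step 2: x^-=[-1.8006, -1.0986]  P^-=[0.6476 0.3275; 0.3275 1.4088]  S=[0.9225]  K=[0.6097; -0.0421]  nu=[-0.2751]  x^+=[-1.9683, -1.0870]  P^+=[0.3047 0.3511; 0.3511 1.4072]

x_post = [-1.9683, -1.0870]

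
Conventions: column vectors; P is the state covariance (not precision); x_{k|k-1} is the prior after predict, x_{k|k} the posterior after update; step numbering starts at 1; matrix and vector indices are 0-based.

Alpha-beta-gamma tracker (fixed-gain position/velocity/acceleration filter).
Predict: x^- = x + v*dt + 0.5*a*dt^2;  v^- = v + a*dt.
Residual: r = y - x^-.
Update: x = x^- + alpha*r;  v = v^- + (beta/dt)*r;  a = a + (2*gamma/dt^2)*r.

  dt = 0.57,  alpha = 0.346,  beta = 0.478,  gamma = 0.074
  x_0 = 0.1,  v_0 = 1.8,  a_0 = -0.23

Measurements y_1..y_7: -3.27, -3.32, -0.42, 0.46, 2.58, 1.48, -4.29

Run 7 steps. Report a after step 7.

a_post = -2.9315

step 1: x_pred=1.0886  r=-4.3586  x^+=-0.4195  v^+=-1.9862  a^+=-2.2155
step 2: x_pred=-1.9115  r=-1.4085  x^+=-2.3988  v^+=-4.4302  a^+=-2.8571
step 3: x_pred=-5.3882  r=4.9682  x^+=-3.6692  v^+=-1.8924  a^+=-0.5939
step 4: x_pred=-4.8444  r=5.3044  x^+=-3.0091  v^+=2.2173  a^+=1.8223
step 5: x_pred=-1.4492  r=4.0292  x^+=-0.0551  v^+=6.6348  a^+=3.6577
step 6: x_pred=4.3210  r=-2.8410  x^+=3.3380  v^+=6.3373  a^+=2.3636
step 7: x_pred=7.3342  r=-11.6242  x^+=3.3123  v^+=-2.0635  a^+=-2.9315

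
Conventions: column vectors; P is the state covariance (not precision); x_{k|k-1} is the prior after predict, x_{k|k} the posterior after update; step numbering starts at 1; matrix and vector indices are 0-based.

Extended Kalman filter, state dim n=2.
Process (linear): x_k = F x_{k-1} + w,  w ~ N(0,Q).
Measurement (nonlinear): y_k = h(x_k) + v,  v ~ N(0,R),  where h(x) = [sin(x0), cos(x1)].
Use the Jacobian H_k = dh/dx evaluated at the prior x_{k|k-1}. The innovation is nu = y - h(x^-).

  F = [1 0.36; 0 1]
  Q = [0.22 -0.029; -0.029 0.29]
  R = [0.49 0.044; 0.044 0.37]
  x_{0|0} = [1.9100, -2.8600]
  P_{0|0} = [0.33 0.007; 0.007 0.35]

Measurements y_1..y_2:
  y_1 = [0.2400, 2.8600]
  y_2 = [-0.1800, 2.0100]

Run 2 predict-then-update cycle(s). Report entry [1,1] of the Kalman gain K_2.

step 1: x^-=[0.8804, -2.8600]  P^-=[0.6004 0.1040; 0.1040 0.6400]  H_jac=[0.6368 0.0000; 0.0000 0.2779]  S=[0.7335 0.0624; 0.0624 0.4194]  K=[0.5220 -0.0088; 0.0549 0.4159]  nu=[-0.5310, 3.8206]  x^+=[0.5697, -1.3003]  P^+=[0.4011 0.0710; 0.0710 0.5624]
step 2: x^-=[0.1016, -1.3003]  P^-=[0.7450 0.2444; 0.2444 0.8524]  H_jac=[0.9948 0.0000; 0.0000 0.9636]  S=[1.2274 0.2783; 0.2783 1.1616]  K=[0.5900 0.0614; 0.0399 0.6976]  nu=[-0.2814, 1.7428]  x^+=[0.0426, -0.0958]  P^+=[0.2933 0.0505; 0.0505 0.2697]

K[1,1] = 0.6976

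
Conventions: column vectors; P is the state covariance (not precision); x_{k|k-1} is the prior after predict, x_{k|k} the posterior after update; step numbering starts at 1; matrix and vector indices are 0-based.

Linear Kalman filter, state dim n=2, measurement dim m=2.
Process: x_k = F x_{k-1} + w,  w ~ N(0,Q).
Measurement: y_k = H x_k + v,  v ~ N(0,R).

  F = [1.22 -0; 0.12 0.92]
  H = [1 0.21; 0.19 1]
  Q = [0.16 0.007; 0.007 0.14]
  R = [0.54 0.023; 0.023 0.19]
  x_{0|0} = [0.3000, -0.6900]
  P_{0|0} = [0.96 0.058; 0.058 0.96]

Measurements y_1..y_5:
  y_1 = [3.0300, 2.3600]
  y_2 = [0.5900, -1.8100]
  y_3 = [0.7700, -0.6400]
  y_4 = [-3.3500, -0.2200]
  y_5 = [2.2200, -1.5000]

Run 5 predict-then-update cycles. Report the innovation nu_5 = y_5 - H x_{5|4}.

innov = [3.5175, -0.8962]

step 1: x^-=[0.3660, -0.5988]  P^-=[1.5889 0.2126; 0.2126 0.9792]  S=[2.2614 0.7516; 0.7516 1.3073]  K=[0.7313 -0.0269; -0.0918 0.8327]  nu=[2.7897, 2.8893]  x^+=[2.3285, 1.5509]  P^+=[0.4081 -0.0658; -0.0658 0.1686]
step 2: x^-=[2.8407, 1.7062]  P^-=[0.7674 -0.0071; -0.0071 0.2740]  S=[1.3165 0.2189; 0.2189 0.4890]  K=[0.5776 0.0250; -0.0588 0.5839]  nu=[-2.6090, -4.0560]  x^+=[1.2324, -0.5087]  P^+=[0.3215 -0.0431; -0.0431 0.1178]
step 3: x^-=[1.5036, -0.3202]  P^-=[0.6386 0.0057; 0.0057 0.2348]  S=[1.1913 0.1996; 0.1996 0.4500]  K=[0.5290 0.0477; -0.0450 0.5441]  nu=[-0.6663, -0.6055]  x^+=[1.1222, -0.6197]  P^+=[0.2940 -0.0346; -0.0346 0.1089]
step 4: x^-=[1.3690, -0.4354]  P^-=[0.5977 0.0112; 0.0112 0.2288]  S=[1.1524 0.1962; 0.1962 0.4446]  K=[0.5113 0.0549; -0.0401 0.5370]  nu=[-4.6276, -0.0447]  x^+=[-0.9995, -0.2741]  P^+=[0.2840 -0.0318; -0.0318 0.1072]
step 5: x^-=[-1.2194, -0.3721]  P^-=[0.5828 0.0129; 0.0129 0.2278]  S=[1.1382 0.1950; 0.1950 0.4437]  K=[0.5046 0.0569; -0.0384 0.5357]  nu=[3.5175, -0.8962]  x^+=[0.5047, -0.9873]  P^+=[0.2803 -0.0308; -0.0308 0.1068]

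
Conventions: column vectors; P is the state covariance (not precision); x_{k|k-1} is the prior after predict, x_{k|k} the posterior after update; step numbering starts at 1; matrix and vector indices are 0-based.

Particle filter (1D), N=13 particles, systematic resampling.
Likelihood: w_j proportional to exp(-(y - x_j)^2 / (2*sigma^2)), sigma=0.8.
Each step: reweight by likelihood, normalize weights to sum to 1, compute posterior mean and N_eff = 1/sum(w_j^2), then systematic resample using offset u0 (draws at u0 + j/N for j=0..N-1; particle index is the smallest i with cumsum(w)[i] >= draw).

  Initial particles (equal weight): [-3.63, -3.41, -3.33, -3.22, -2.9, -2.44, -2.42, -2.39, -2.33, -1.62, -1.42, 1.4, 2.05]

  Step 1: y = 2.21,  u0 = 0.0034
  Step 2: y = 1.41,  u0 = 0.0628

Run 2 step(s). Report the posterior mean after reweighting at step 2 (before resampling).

post_mean = 1.7493

step 1: w=[0.0000, 0.0000, 0.0000, 0.0000, 0.0000, 0.0000, 0.0000, 0.0000, 0.0000, 0.0000, 0.0000, 0.3793, 0.6207]  mean=1.8034  Neff=1.8900  idx=[11, 11, 11, 11, 11, 12, 12, 12, 12, 12, 12, 12, 12]
step 2: w=[0.0925, 0.0925, 0.0925, 0.0925, 0.0925, 0.0672, 0.0672, 0.0672, 0.0672, 0.0672, 0.0672, 0.0672, 0.0672]  mean=1.7493  Neff=12.6747  idx=[0, 1, 2, 3, 4, 4, 5, 7, 8, 9, 10, 11, 12]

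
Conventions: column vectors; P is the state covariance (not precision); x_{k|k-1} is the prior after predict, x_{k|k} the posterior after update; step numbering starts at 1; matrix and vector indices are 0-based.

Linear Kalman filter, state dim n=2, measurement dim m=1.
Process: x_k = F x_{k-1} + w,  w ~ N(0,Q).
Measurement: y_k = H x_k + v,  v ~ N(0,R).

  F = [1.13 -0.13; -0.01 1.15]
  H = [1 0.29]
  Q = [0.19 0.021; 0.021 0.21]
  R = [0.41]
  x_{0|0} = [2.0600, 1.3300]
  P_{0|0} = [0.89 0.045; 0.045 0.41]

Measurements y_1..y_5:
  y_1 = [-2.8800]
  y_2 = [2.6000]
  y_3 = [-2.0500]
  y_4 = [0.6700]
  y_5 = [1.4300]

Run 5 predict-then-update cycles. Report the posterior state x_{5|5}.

x_post = [0.4631, 0.8896]

step 1: x^-=[2.1549, 1.5089]  P^-=[1.3201 0.0082; 0.0082 0.7513]  S=[1.7981]  K=[0.7355; 0.1257]  nu=[-5.4725]  x^+=[-1.8702, 0.8209]  P^+=[0.3474 -0.1581; -0.1581 0.7229]
step 2: x^-=[-2.2201, 0.9627]  P^-=[0.6923 -0.2966; -0.2966 1.1697]  S=[1.0286]  K=[0.5894; 0.0414]  nu=[4.5409]  x^+=[0.4563, 1.1507]  P^+=[0.3349 -0.3217; -0.3217 1.1679]
step 3: x^-=[0.3660, 1.3187]  P^-=[0.7320 -0.5759; -0.5759 1.7620]  S=[0.9561]  K=[0.5909; -0.0679]  nu=[-2.7985]  x^+=[-1.2875, 1.5087]  P^+=[0.3981 -0.5375; -0.5375 1.7576]
step 4: x^-=[-1.6510, 1.7479]  P^-=[0.8860 -0.9455; -0.9455 2.5468]  S=[0.9618]  K=[0.6361; -0.2151]  nu=[1.8141]  x^+=[-0.4970, 1.3576]  P^+=[0.4968 -0.8139; -0.8139 2.5023]
step 5: x^-=[-0.7381, 1.5662]  P^-=[1.1058 -1.4174; -1.4174 3.5380]  S=[0.9913]  K=[0.7009; -0.3948]  nu=[1.7139]  x^+=[0.4631, 0.8896]  P^+=[0.6189 -1.1431; -1.1431 3.3835]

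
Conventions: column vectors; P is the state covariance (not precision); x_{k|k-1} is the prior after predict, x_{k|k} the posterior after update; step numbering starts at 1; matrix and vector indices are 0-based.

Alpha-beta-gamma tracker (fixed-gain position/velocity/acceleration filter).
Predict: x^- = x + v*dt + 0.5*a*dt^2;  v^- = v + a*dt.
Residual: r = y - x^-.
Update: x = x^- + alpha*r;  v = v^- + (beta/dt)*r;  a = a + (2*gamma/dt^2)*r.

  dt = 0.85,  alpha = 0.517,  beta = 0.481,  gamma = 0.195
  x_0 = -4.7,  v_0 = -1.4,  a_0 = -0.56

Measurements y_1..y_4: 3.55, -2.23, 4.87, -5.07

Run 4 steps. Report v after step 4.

step 1: x_pred=-6.0923  r=9.6423  x^+=-1.1072  v^+=3.5804  a^+=4.6448
step 2: x_pred=3.6141  r=-5.8441  x^+=0.5927  v^+=4.2215  a^+=1.4903
step 3: x_pred=4.7193  r=0.1507  x^+=4.7972  v^+=5.5735  a^+=1.5716
step 4: x_pred=10.1024  r=-15.1724  x^+=2.2583  v^+=-1.6765  a^+=-6.6183

v_post = -1.6765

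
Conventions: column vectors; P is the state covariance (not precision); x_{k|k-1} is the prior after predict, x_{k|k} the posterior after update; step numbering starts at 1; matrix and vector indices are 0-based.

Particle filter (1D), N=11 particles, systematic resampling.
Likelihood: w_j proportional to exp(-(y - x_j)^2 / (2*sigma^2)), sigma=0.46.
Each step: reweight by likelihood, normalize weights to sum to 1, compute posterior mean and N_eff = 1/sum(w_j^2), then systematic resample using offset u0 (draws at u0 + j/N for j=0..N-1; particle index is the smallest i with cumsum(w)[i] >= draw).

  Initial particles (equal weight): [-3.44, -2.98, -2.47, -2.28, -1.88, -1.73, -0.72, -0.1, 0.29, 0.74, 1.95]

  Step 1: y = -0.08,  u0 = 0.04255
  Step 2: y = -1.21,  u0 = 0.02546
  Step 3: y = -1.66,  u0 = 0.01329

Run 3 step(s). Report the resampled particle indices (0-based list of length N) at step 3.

step 1: w=[0.0000, 0.0000, 0.0000, 0.0000, 0.0002, 0.0007, 0.1645, 0.4327, 0.3134, 0.0884, 0.0000]  mean=-0.0070  Neff=3.1216  idx=[6, 6, 7, 7, 7, 7, 7, 8, 8, 8, 9]
step 2: w=[0.3991, 0.3991, 0.0383, 0.0383, 0.0383, 0.0383, 0.0383, 0.0035, 0.0035, 0.0035, 0.0001]  mean=-0.5907  Neff=3.0688  idx=[0, 0, 0, 0, 0, 1, 1, 1, 1, 3, 5]
step 3: w=[0.1105, 0.1105, 0.1105, 0.1105, 0.1105, 0.1105, 0.1105, 0.1105, 0.1105, 0.0028, 0.0028]  mean=-0.7165  Neff=9.1016  idx=[0, 0, 1, 2, 3, 4, 5, 5, 6, 7, 8]

resampled_idx = [0, 0, 1, 2, 3, 4, 5, 5, 6, 7, 8]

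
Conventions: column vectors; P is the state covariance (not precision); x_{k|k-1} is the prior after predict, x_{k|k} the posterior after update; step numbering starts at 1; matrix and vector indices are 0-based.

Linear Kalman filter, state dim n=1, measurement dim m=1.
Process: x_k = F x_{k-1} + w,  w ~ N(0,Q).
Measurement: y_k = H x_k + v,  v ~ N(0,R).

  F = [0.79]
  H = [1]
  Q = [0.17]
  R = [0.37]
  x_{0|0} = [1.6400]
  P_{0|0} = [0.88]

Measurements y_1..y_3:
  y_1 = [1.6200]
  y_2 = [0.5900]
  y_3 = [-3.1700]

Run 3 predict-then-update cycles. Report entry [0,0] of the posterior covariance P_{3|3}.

step 1: x^-=[1.2956]  P^-=[0.7192]  S=[1.0892]  K=[0.6603]  nu=[0.3244]  x^+=[1.5098]  P^+=[0.2443]
step 2: x^-=[1.1927]  P^-=[0.3225]  S=[0.6925]  K=[0.4657]  nu=[-0.6027]  x^+=[0.9121]  P^+=[0.1723]
step 3: x^-=[0.7205]  P^-=[0.2775]  S=[0.6475]  K=[0.4286]  nu=[-3.8905]  x^+=[-0.9470]  P^+=[0.1586]

P_post[0,0] = 0.1586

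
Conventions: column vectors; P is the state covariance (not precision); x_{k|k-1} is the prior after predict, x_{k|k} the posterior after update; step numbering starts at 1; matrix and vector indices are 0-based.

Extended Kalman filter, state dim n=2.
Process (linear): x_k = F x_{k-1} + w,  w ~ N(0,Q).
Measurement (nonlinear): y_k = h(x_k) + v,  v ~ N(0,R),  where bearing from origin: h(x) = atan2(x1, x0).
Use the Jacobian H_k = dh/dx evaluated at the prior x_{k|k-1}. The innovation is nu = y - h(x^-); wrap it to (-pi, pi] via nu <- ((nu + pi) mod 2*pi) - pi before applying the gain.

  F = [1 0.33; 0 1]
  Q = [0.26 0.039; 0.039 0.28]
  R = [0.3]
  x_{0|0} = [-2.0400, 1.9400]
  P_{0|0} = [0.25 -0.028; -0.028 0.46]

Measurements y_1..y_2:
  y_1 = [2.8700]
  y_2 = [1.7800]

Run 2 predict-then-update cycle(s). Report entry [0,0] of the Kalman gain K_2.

step 1: x^-=[-1.3998, 1.9400]  P^-=[0.5416 0.1628; 0.1628 0.7400]  H_jac=[-0.3390 -0.2446]  S=[0.4335]  K=[-0.5154; -0.5448]  nu=[0.6742]  x^+=[-1.7472, 1.5727]  P^+=[0.4265 0.0411; 0.0411 0.6113]
step 2: x^-=[-1.2283, 1.5727]  P^-=[0.7802 0.2818; 0.2818 0.8913]  H_jac=[-0.3950 -0.3085]  S=[0.5752]  K=[-0.6869; -0.6715]  nu=[-0.4538]  x^+=[-0.9165, 1.8775]  P^+=[0.5088 0.0165; 0.0165 0.6320]

K[0,0] = -0.6869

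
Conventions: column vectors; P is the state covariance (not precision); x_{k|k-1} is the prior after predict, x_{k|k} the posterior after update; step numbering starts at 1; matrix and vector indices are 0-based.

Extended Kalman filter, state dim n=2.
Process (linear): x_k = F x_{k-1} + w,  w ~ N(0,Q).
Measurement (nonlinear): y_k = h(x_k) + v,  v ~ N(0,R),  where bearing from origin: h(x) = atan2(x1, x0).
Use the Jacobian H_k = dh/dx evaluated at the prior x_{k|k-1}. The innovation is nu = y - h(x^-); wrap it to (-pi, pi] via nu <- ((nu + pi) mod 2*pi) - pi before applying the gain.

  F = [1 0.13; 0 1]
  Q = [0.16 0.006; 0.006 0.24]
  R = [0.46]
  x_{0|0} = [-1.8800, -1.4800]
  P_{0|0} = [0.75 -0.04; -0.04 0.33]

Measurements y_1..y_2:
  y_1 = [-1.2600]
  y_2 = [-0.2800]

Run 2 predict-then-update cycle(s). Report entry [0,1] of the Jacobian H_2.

H_jac[0,1] = -0.2655

step 1: x^-=[-2.0724, -1.4800]  P^-=[0.9052 0.0089; 0.0089 0.5700]  H_jac=[0.2282 -0.3196]  S=[0.5640]  K=[0.3612; -0.3193]  nu=[1.2614]  x^+=[-1.6168, -1.8828]  P^+=[0.8316 0.0740; 0.0740 0.5125]
step 2: x^-=[-1.8616, -1.8828]  P^-=[1.0195 0.1466; 0.1466 0.7525]  H_jac=[0.2686 -0.2655]  S=[0.5657]  K=[0.4152; -0.2836]  nu=[2.0705]  x^+=[-1.0018, -2.4701]  P^+=[0.9220 0.2132; 0.2132 0.7070]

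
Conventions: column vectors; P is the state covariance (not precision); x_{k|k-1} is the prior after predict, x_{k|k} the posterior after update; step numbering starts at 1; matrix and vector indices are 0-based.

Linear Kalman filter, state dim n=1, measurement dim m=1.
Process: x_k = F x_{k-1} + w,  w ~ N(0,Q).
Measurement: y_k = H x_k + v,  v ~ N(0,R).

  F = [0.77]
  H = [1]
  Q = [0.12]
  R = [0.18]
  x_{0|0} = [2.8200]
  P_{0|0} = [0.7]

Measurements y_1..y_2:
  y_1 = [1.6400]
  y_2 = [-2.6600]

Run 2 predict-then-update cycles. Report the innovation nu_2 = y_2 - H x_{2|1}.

innov = [-4.0258]

step 1: x^-=[2.1714]  P^-=[0.5350]  S=[0.7150]  K=[0.7483]  nu=[-0.5314]  x^+=[1.7738]  P^+=[0.1347]
step 2: x^-=[1.3658]  P^-=[0.1999]  S=[0.3799]  K=[0.5261]  nu=[-4.0258]  x^+=[-0.7523]  P^+=[0.0947]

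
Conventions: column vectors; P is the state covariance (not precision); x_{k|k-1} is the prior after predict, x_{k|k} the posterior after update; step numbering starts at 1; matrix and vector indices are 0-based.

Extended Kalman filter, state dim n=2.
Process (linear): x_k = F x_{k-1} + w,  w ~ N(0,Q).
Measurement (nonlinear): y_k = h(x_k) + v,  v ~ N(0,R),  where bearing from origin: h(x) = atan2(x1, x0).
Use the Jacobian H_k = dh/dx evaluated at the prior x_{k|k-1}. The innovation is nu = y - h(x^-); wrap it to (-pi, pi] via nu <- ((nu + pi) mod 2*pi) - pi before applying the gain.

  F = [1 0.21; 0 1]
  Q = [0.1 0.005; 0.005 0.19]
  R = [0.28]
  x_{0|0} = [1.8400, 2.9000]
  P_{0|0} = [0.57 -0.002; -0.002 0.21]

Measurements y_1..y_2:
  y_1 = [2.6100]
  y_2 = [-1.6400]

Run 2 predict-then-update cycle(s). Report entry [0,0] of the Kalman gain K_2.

step 1: x^-=[2.4490, 2.9000]  P^-=[0.6784 0.0471; 0.0471 0.4000]  H_jac=[-0.2013 0.1700]  S=[0.3158]  K=[-0.4070; 0.1853]  nu=[1.7405]  x^+=[1.7406, 3.2225]  P^+=[0.6261 0.0709; 0.0709 0.3892]
step 2: x^-=[2.4173, 3.2225]  P^-=[0.7730 0.1576; 0.1576 0.5792]  H_jac=[-0.1986 0.1490]  S=[0.3140]  K=[-0.4141; 0.1751]  nu=[-2.5672]  x^+=[3.4803, 2.7731]  P^+=[0.7192 0.1804; 0.1804 0.5695]

K[0,0] = -0.4141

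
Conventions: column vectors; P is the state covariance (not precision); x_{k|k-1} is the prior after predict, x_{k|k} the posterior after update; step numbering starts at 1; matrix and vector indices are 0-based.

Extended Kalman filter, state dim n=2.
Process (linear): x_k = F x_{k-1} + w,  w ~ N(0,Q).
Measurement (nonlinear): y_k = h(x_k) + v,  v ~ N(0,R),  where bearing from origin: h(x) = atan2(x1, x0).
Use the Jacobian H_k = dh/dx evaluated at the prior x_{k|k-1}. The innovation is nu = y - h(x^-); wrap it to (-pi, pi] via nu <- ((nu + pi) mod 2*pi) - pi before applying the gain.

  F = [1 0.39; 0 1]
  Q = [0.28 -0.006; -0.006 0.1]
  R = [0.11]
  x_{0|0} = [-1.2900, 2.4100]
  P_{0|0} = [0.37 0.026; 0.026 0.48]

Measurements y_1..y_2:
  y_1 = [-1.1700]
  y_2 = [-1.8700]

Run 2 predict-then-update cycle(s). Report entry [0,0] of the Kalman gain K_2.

K[0,0] = -0.3485

step 1: x^-=[-0.3501, 2.4100]  P^-=[0.7433 0.2072; 0.2072 0.5800]  H_jac=[-0.4064 -0.0590]  S=[0.2447]  K=[-1.2843; -0.4840]  nu=[-2.8851]  x^+=[3.3552, 3.8064]  P^+=[0.3397 0.0551; 0.0551 0.5227]
step 2: x^-=[4.8397, 3.8064]  P^-=[0.7421 0.2529; 0.2529 0.6227]  H_jac=[-0.1004 0.1277]  S=[0.1211]  K=[-0.3485; 0.4465]  nu=[-2.5364]  x^+=[5.7237, 2.6738]  P^+=[0.7274 0.2718; 0.2718 0.5985]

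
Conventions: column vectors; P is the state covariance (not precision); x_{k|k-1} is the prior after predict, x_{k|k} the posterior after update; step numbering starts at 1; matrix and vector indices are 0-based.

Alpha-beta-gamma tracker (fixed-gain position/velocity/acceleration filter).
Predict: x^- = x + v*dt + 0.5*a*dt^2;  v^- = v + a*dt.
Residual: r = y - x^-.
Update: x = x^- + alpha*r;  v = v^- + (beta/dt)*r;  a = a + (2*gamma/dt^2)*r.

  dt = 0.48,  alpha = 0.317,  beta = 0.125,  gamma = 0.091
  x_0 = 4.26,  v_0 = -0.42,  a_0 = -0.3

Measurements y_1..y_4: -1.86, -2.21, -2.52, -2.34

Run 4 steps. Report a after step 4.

a_post = -1.8104

step 1: x_pred=4.0238  r=-5.8838  x^+=2.1587  v^+=-2.0962  a^+=-4.9478
step 2: x_pred=0.5825  r=-2.7925  x^+=-0.3027  v^+=-5.1984  a^+=-7.1537
step 3: x_pred=-3.6221  r=1.1021  x^+=-3.2727  v^+=-8.3452  a^+=-6.2831
step 4: x_pred=-8.0022  r=5.6622  x^+=-6.2073  v^+=-9.8865  a^+=-1.8104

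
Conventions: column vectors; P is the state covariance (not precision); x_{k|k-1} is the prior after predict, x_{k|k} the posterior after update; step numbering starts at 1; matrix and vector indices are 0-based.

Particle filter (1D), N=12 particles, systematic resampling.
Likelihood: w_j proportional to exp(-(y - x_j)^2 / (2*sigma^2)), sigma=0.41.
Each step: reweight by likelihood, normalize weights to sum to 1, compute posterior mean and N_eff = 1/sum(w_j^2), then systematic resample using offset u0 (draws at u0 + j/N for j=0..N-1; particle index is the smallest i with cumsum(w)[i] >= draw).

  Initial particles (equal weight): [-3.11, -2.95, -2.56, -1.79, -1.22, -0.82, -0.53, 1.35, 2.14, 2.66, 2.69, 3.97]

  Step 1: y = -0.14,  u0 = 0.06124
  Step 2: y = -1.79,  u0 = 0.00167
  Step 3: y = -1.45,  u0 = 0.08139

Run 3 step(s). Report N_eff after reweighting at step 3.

step 1: w=[0.0000, 0.0000, 0.0000, 0.0003, 0.0338, 0.2742, 0.6902, 0.0015, 0.0000, 0.0000, 0.0000, 0.0000]  mean=-0.6305  Neff=1.8093  idx=[5, 5, 5, 6, 6, 6, 6, 6, 6, 6, 6, 6]
step 2: w=[0.2318, 0.2318, 0.2318, 0.0339, 0.0339, 0.0339, 0.0339, 0.0339, 0.0339, 0.0339, 0.0339, 0.0339]  mean=-0.7316  Neff=5.8324  idx=[0, 0, 0, 1, 1, 1, 2, 2, 2, 4, 7, 9]
step 3: w=[0.1022, 0.1022, 0.1022, 0.1022, 0.1022, 0.1022, 0.1022, 0.1022, 0.1022, 0.0268, 0.0268, 0.0268]  mean=-0.7967  Neff=10.4055  idx=[0, 1, 2, 3, 4, 4, 5, 6, 7, 8, 8, 11]

N_eff = 10.4055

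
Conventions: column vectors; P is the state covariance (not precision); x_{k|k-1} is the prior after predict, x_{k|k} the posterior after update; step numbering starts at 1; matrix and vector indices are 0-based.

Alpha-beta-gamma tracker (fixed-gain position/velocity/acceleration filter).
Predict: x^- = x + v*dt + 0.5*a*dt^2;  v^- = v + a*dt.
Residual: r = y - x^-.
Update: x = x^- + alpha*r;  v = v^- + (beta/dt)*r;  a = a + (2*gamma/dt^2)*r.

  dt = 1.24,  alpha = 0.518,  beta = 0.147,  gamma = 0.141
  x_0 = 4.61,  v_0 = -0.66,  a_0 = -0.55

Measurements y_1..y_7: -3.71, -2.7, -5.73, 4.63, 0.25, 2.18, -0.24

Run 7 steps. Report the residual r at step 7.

step 1: x_pred=3.3688  r=-7.0788  x^+=-0.2980  v^+=-2.1812  a^+=-1.8483
step 2: x_pred=-4.4236  r=1.7236  x^+=-3.5308  v^+=-4.2687  a^+=-1.5321
step 3: x_pred=-10.0019  r=4.2719  x^+=-7.7890  v^+=-5.6621  a^+=-0.7487
step 4: x_pred=-15.3857  r=20.0157  x^+=-5.0175  v^+=-4.2176  a^+=2.9223
step 5: x_pred=-8.0008  r=8.2508  x^+=-3.7269  v^+=0.3841  a^+=4.4355
step 6: x_pred=0.1594  r=2.0206  x^+=1.2060  v^+=6.1236  a^+=4.8061
step 7: x_pred=12.4942  r=-12.7342  x^+=5.8979  v^+=10.5735  a^+=2.4706

resid = -12.7342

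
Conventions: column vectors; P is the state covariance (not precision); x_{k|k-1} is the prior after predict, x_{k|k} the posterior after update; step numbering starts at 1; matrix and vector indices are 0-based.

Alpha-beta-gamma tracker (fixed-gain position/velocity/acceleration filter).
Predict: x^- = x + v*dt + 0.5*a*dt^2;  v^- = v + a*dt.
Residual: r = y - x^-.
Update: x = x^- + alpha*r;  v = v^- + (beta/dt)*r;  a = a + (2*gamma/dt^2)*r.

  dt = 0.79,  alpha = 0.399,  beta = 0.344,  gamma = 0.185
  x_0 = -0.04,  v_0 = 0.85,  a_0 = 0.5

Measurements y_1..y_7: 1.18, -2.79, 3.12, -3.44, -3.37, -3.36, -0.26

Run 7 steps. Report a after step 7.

a_post = 5.2316

step 1: x_pred=0.7875  r=0.3925  x^+=0.9441  v^+=1.4159  a^+=0.7327
step 2: x_pred=2.2913  r=-5.0813  x^+=0.2639  v^+=-0.2179  a^+=-2.2798
step 3: x_pred=-0.6197  r=3.7397  x^+=0.8724  v^+=-0.3905  a^+=-0.0627
step 4: x_pred=0.5444  r=-3.9844  x^+=-1.0454  v^+=-2.1750  a^+=-2.4249
step 5: x_pred=-3.5203  r=0.1503  x^+=-3.4604  v^+=-4.0252  a^+=-2.3357
step 6: x_pred=-7.3691  r=4.0091  x^+=-5.7695  v^+=-4.1247  a^+=0.0411
step 7: x_pred=-9.0152  r=8.7552  x^+=-5.5218  v^+=-0.2798  a^+=5.2316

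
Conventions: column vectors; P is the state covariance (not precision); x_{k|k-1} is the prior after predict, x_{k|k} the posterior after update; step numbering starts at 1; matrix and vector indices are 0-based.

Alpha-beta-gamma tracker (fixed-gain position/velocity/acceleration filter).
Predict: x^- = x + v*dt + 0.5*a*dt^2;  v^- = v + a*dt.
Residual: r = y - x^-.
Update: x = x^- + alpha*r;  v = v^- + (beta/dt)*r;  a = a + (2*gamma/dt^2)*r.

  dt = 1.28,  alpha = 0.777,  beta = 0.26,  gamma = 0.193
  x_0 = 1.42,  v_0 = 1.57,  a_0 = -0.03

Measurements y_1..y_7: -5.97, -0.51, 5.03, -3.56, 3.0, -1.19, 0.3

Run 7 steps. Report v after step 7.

v_post = 1.5054

step 1: x_pred=3.4050  r=-9.3750  x^+=-3.8794  v^+=-0.3727  a^+=-2.2387
step 2: x_pred=-6.1904  r=5.6804  x^+=-1.7767  v^+=-2.0844  a^+=-0.9004
step 3: x_pred=-5.1824  r=10.2124  x^+=2.7526  v^+=-1.1626  a^+=1.5056
step 4: x_pred=2.4979  r=-6.0579  x^+=-2.2091  v^+=-0.4660  a^+=0.0784
step 5: x_pred=-2.7414  r=5.7414  x^+=1.7197  v^+=0.8005  a^+=1.4310
step 6: x_pred=3.9166  r=-5.1066  x^+=-0.0512  v^+=1.5949  a^+=0.2279
step 7: x_pred=2.1770  r=-1.8770  x^+=0.7186  v^+=1.5054  a^+=-0.2143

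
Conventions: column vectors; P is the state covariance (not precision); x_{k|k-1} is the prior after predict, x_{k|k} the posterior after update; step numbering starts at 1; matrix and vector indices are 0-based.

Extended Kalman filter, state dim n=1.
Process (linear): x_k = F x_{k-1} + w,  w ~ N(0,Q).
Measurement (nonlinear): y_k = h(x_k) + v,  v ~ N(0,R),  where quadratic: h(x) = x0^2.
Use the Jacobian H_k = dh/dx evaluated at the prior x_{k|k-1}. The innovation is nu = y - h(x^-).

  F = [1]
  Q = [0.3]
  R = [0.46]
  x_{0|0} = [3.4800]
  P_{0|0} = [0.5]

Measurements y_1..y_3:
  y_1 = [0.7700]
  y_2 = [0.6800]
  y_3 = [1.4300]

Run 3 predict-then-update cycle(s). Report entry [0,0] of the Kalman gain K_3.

step 1: x^-=[3.4800]  P^-=[0.8000]  H_jac=[6.9600]  S=[39.2133]  K=[0.1420]  nu=[-11.3404]  x^+=[1.8697]  P^+=[0.0094]
step 2: x^-=[1.8697]  P^-=[0.3094]  H_jac=[3.7395]  S=[4.7864]  K=[0.2417]  nu=[-2.8159]  x^+=[1.1891]  P^+=[0.0297]
step 3: x^-=[1.1891]  P^-=[0.3297]  H_jac=[2.3782]  S=[2.3249]  K=[0.3373]  nu=[0.0161]  x^+=[1.1945]  P^+=[0.0652]

K[0,0] = 0.3373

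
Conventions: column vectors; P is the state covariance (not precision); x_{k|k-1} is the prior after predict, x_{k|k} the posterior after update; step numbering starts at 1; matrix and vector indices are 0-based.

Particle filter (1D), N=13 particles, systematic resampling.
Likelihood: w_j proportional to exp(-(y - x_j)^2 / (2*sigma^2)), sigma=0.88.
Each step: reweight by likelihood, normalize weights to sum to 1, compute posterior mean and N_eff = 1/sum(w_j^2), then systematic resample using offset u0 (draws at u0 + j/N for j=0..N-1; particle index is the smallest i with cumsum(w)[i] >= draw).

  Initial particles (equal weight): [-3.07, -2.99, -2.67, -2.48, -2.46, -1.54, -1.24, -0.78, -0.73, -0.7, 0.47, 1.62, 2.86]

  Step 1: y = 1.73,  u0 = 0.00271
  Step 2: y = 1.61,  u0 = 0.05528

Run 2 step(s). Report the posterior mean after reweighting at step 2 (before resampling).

step 1: w=[0.0000, 0.0000, 0.0000, 0.0000, 0.0000, 0.0005, 0.0018, 0.0092, 0.0108, 0.0119, 0.1936, 0.5354, 0.2366]  mean=1.6085  Neff=2.6282  idx=[7, 10, 10, 11, 11, 11, 11, 11, 11, 11, 12, 12, 12]
step 2: w=[0.0028, 0.0481, 0.0481, 0.1113, 0.1113, 0.1113, 0.1113, 0.1113, 0.1113, 0.1113, 0.0406, 0.0406, 0.0406]  mean=1.6537  Neff=10.3819  idx=[2, 3, 3, 4, 5, 6, 6, 7, 8, 8, 9, 10, 12]

post_mean = 1.6537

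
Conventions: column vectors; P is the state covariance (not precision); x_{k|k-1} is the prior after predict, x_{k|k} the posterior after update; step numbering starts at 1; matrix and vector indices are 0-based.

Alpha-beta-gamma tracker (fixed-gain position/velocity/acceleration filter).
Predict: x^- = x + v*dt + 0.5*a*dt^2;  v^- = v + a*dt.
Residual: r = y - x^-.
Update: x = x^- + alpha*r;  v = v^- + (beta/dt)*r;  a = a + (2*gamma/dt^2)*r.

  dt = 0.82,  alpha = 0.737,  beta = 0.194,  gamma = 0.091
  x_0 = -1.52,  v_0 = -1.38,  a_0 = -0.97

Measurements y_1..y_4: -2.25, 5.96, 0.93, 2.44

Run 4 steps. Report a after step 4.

a_post = 1.1683

step 1: x_pred=-2.9777  r=0.7277  x^+=-2.4414  v^+=-2.0032  a^+=-0.7730
step 2: x_pred=-4.3439  r=10.3039  x^+=3.2501  v^+=-0.1994  a^+=2.0160
step 3: x_pred=3.7644  r=-2.8344  x^+=1.6754  v^+=0.7832  a^+=1.2488
step 4: x_pred=2.7375  r=-0.2975  x^+=2.5182  v^+=1.7368  a^+=1.1683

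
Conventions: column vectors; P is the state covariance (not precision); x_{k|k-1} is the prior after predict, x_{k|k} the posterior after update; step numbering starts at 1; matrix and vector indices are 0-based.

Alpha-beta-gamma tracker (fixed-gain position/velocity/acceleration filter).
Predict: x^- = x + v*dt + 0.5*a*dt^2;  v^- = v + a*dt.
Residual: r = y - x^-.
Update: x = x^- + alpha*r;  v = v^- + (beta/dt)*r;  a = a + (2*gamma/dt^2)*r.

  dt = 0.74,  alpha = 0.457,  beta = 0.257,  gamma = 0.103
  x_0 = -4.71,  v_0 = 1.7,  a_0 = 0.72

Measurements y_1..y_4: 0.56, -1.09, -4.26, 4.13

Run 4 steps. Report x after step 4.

x_post = 2.5483

step 1: x_pred=-3.2549  r=3.8149  x^+=-1.5115  v^+=3.5577  a^+=2.1551
step 2: x_pred=1.7113  r=-2.8013  x^+=0.4311  v^+=4.1796  a^+=1.1013
step 3: x_pred=3.8255  r=-8.0855  x^+=0.1304  v^+=2.1865  a^+=-1.9404
step 4: x_pred=1.2171  r=2.9129  x^+=2.5483  v^+=1.7622  a^+=-0.8446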